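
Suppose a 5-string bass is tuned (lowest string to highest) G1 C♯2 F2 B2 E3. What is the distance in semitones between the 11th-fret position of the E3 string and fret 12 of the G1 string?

20 semitones

E3 at fret 11 → D♯4 (MIDI 63); G1 at fret 12 → G2 (MIDI 43).
63 − 43 = 20, so the two pitches are 20 semitones apart, with D♯4 the higher.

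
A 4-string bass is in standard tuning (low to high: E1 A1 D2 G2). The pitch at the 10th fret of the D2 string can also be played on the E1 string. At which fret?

D2 at fret 10 is D2 + 10 semitones = C3.
The open E1 string is 10 semitones below the open D2, so the same pitch on the E1 string lies at fret 10 + 10 = 20.

20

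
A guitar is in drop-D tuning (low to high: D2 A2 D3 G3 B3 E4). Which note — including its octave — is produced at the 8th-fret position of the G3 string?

D#4

The open G3 string plus 8 semitones: G–G#–A–A#–B–C–C#–D–D#.
The walk passes from B into C once, so the octave number goes from 3 to 4.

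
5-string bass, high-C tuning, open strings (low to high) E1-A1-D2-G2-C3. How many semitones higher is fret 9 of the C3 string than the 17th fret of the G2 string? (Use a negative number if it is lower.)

-3 semitones

C3 at fret 9 → A3 (MIDI 57); G2 at fret 17 → C4 (MIDI 60).
57 − 60 = -3, so the two pitches are 3 semitones apart.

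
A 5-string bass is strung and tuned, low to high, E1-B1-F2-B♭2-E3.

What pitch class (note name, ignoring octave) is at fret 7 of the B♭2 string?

The open B♭2 string plus 7 semitones: Bb–B–C–Db–D–Eb–E–F.

F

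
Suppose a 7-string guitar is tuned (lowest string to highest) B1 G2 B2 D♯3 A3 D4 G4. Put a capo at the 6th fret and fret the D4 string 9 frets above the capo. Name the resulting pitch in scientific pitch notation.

F5

The capo raises the open D4 by 6 semitones to G♯4; fretting 9 more gives D4 + 6 + 9 = D4 + 15 semitones = F5.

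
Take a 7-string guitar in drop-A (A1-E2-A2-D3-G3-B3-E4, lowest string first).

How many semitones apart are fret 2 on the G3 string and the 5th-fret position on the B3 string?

7 semitones

G3 at fret 2 → A3 (MIDI 57); B3 at fret 5 → E4 (MIDI 64).
57 − 64 = -7, so the two pitches are 7 semitones apart, with E4 the higher.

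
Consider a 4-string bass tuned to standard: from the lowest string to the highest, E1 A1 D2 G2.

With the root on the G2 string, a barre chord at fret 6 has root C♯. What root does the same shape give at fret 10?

Moving from fret 6 to fret 10 shifts the root by 4 semitones.
C♯ up 4 semitones is F.

F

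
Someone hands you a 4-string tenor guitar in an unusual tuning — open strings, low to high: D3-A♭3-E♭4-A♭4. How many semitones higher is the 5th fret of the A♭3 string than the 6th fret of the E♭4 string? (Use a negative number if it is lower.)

A♭3 at fret 5 → D♭4 (MIDI 61); E♭4 at fret 6 → A4 (MIDI 69).
61 − 69 = -8, so the two pitches are 8 semitones apart.

-8 semitones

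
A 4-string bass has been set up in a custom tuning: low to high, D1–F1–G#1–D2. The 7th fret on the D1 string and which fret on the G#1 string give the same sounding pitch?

1

Fret 7 on D1 is MIDI 26 + 7 = 33 (A1). On the G#1 string (open MIDI 32), that pitch is 33 − 32 = fret 1.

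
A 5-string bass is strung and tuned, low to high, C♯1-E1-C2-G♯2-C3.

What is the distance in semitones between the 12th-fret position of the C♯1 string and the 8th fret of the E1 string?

1 semitone

C♯1 at fret 12 → C♯2 (MIDI 37); E1 at fret 8 → C2 (MIDI 36).
37 − 36 = 1, so the two pitches are 1 semitone apart, with C♯2 the higher.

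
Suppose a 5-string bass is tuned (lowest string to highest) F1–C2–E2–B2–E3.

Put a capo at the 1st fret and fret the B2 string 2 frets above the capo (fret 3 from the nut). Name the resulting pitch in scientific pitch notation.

D3

The capo raises the open B2 by 1 semitone to C3; fretting 2 more gives B2 + 1 + 2 = B2 + 3 semitones = D3.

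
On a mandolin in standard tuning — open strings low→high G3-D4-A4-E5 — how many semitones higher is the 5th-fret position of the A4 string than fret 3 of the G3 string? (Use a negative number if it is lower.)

16 semitones

A4 at fret 5 → D5 (MIDI 74); G3 at fret 3 → A#3 (MIDI 58).
74 − 58 = 16, so the two pitches are 16 semitones apart.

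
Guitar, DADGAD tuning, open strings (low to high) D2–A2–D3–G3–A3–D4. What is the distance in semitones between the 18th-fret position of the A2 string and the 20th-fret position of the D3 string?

7 semitones

A2 at fret 18 → D♯4 (MIDI 63); D3 at fret 20 → A♯4 (MIDI 70).
63 − 70 = -7, so the two pitches are 7 semitones apart, with A♯4 the higher.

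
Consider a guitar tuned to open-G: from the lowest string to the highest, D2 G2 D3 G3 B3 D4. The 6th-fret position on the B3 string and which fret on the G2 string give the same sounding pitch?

Fret 6 on B3 is MIDI 59 + 6 = 65 (F4). On the G2 string (open MIDI 43), that pitch is 65 − 43 = fret 22.

22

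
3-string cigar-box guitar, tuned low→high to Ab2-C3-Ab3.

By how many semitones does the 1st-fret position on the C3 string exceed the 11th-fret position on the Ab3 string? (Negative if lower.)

-18 semitones

C3 at fret 1 → Db3 (MIDI 49); Ab3 at fret 11 → G4 (MIDI 67).
49 − 67 = -18, so the two pitches are 18 semitones apart.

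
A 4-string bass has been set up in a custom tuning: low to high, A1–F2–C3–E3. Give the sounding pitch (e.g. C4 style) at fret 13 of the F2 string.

F♯3

The open F2 string plus 13 semitones: F–F#–G–G#–…–E–F–F#.
The walk passes from B into C once, so the octave number goes from 2 to 3.
(Equivalently spelled G♭3.)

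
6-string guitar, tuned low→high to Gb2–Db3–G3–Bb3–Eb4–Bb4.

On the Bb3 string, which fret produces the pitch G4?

9

G4 is 9 semitones above the open Bb3 (Bb–B–C–Db–D–Eb–E–F–Gb–G), so it sits at fret 9.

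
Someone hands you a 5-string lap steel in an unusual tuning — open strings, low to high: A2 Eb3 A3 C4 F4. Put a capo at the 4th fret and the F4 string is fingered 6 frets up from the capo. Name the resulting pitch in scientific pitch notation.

Eb5

The capo raises the open F4 by 4 semitones to A4; fretting 6 more gives F4 + 4 + 6 = F4 + 10 semitones = Eb5.
(Also written D#.)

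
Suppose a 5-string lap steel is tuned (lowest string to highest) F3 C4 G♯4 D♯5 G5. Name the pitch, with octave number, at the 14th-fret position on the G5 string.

A6

G5 is MIDI 79. Adding 14 gives 93, which is A6.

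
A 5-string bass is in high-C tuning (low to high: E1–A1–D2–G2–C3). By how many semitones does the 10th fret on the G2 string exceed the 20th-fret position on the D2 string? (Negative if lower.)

-5 semitones

G2 at fret 10 → F3 (MIDI 53); D2 at fret 20 → A#3 (MIDI 58).
53 − 58 = -5, so the two pitches are 5 semitones apart.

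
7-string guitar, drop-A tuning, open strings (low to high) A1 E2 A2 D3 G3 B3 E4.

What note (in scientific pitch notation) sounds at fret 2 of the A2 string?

B2

Each fret is one semitone, so A2 + 2 = B2.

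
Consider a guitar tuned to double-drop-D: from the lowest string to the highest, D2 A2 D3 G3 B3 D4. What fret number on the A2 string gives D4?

D4 is 17 semitones above the open A2 (A–A#–B–C–…–C–C#–D), so it sits at fret 17.

17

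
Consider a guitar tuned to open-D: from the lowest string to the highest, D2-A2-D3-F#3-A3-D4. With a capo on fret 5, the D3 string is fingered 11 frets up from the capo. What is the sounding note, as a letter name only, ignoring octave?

F#

The capo raises the open D3 by 5 semitones to G3; fretting 11 more gives D3 + 5 + 11 = D3 + 16 semitones, landing on F#.
(Also written Gb.)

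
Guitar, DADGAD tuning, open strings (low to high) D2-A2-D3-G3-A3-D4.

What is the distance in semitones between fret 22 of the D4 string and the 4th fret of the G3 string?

D4 at fret 22 → C6 (MIDI 84); G3 at fret 4 → B3 (MIDI 59).
84 − 59 = 25, so the two pitches are 25 semitones apart, with C6 the higher.

25 semitones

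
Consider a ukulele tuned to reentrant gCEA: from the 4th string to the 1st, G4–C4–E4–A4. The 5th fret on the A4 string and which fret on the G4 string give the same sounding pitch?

A4 at fret 5 is A4 + 5 semitones = D5.
The open G4 string is 2 semitones below the open A4, so the same pitch on the G4 string lies at fret 5 + 2 = 7.

7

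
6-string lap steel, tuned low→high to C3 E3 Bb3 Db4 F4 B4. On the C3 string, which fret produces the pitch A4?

21

A4 is 21 semitones above the open C3 (C–Db–D–Eb–…–G–Ab–A), so it sits at fret 21.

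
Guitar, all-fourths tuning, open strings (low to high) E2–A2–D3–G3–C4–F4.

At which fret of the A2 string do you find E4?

19

E4 is 19 semitones above the open A2 (A–A#–B–C–…–D–D#–E), so it sits at fret 19.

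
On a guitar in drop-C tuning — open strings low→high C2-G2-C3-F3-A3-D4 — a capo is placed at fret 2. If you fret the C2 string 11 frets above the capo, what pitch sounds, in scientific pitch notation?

The capo raises the open C2 by 2 semitones to D2; fretting 11 more gives C2 + 2 + 11 = C2 + 13 semitones = C#3.

C#3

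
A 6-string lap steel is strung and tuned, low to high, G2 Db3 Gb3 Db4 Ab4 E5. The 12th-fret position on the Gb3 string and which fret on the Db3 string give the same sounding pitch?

Gb3 at fret 12 is Gb3 + 12 semitones = Gb4.
The open Db3 string is 5 semitones below the open Gb3, so the same pitch on the Db3 string lies at fret 12 + 5 = 17.

17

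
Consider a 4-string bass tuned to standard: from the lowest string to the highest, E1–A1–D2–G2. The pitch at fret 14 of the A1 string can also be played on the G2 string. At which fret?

4

A1 at fret 14 is A1 + 14 semitones = B2.
The open G2 string is 10 semitones above the open A1, so the same pitch on the G2 string lies at fret 14 − 10 = 4.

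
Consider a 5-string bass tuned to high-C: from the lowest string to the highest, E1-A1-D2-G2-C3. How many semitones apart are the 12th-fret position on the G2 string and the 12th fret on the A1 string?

10 semitones

G2 at fret 12 → G3 (MIDI 55); A1 at fret 12 → A2 (MIDI 45).
55 − 45 = 10, so the two pitches are 10 semitones apart, with G3 the higher.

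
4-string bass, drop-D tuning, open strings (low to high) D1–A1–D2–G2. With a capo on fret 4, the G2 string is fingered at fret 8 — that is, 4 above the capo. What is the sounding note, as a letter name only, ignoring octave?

D#

The capo raises the open G2 by 4 semitones to B2; fretting 4 more gives G2 + 4 + 4 = G2 + 8 semitones, landing on D#.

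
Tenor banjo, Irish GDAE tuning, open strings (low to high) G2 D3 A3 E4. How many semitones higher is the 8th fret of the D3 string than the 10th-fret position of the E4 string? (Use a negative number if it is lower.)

-16 semitones

D3 at fret 8 → A#3 (MIDI 58); E4 at fret 10 → D5 (MIDI 74).
58 − 74 = -16, so the two pitches are 16 semitones apart.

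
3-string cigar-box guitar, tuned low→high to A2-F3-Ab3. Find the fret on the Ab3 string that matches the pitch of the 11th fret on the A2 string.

Fret 11 on A2 is MIDI 45 + 11 = 56 (Ab3). On the Ab3 string (open MIDI 56), that pitch is 56 − 56 = fret 0.

0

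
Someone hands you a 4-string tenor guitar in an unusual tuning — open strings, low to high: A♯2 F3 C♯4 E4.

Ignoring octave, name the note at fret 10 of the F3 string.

D♯

The open F3 string plus 10 semitones: F–F#–G–G#–…–C#–D–D#.
(Equivalently spelled E♭.)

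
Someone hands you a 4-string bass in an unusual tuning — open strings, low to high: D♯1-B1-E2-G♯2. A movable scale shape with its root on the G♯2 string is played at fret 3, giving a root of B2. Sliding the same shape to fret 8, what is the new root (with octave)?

Moving from fret 3 to fret 8 shifts the root by 5 semitones.
B2 up 5 semitones is E3.

E3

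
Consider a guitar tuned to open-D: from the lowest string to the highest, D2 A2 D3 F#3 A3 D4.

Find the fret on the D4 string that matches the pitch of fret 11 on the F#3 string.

3

Fret 11 on F#3 is MIDI 54 + 11 = 65 (F4). On the D4 string (open MIDI 62), that pitch is 65 − 62 = fret 3.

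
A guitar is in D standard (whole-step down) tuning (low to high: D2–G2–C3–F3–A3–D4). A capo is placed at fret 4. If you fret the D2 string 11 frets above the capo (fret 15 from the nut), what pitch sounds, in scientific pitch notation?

F3

The capo raises the open D2 by 4 semitones to F♯2; fretting 11 more gives D2 + 4 + 11 = D2 + 15 semitones = F3.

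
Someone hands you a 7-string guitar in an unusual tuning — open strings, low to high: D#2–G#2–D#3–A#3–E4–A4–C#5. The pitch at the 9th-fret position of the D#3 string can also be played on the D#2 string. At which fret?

21

D#3 at fret 9 is D#3 + 9 semitones = C4.
The open D#2 string is 12 semitones below the open D#3, so the same pitch on the D#2 string lies at fret 9 + 12 = 21.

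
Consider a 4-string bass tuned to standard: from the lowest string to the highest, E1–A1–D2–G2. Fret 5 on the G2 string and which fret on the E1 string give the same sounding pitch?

G2 at fret 5 is G2 + 5 semitones = C3.
The open E1 string is 15 semitones below the open G2, so the same pitch on the E1 string lies at fret 5 + 15 = 20.

20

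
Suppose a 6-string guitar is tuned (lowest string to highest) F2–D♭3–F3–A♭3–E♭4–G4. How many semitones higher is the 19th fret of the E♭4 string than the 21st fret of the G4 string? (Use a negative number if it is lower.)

-6 semitones

E♭4 at fret 19 → B♭5 (MIDI 82); G4 at fret 21 → E6 (MIDI 88).
82 − 88 = -6, so the two pitches are 6 semitones apart.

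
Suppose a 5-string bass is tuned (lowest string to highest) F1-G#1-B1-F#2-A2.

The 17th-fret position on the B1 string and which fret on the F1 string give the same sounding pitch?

Fret 17 on B1 is MIDI 35 + 17 = 52 (E3). On the F1 string (open MIDI 29), that pitch is 52 − 29 = fret 23.

23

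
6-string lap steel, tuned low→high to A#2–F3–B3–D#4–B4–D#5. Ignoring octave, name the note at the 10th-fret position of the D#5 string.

Each fret is one semitone, so D#5 + 10 = C#.
(Equivalently spelled Db.)

C#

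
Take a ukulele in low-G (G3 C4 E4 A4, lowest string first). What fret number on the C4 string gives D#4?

3

D#4 is 3 semitones above the open C4 (C–C#–D–D#), so it sits at fret 3.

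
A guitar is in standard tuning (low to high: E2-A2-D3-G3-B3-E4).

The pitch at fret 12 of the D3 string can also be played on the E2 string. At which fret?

22

D3 at fret 12 is D3 + 12 semitones = D4.
The open E2 string is 10 semitones below the open D3, so the same pitch on the E2 string lies at fret 12 + 10 = 22.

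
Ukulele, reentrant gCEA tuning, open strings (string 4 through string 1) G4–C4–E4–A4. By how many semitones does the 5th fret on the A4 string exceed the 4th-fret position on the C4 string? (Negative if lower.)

10 semitones

A4 at fret 5 → D5 (MIDI 74); C4 at fret 4 → E4 (MIDI 64).
74 − 64 = 10, so the two pitches are 10 semitones apart.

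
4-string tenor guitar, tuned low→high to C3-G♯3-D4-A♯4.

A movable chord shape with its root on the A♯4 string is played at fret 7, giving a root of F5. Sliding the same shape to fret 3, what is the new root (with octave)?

C♯5

Moving from fret 7 to fret 3 shifts the root by -4 semitones.
F5 down 4 semitones is C♯5.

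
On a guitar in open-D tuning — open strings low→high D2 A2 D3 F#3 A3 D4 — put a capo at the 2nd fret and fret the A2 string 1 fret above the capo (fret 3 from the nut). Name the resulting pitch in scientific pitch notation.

The capo raises the open A2 by 2 semitones to B2; fretting 1 more gives A2 + 2 + 1 = A2 + 3 semitones = C3.

C3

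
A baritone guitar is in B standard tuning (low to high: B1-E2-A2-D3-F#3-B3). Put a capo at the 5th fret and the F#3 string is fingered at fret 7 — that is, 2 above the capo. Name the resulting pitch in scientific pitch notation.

C#4

The capo raises the open F#3 by 5 semitones to B3; fretting 2 more gives F#3 + 5 + 2 = F#3 + 7 semitones = C#4.
(Also written Db.)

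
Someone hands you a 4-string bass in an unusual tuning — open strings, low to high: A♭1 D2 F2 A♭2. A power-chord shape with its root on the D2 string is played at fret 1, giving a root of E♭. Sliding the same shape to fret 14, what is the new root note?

E

Moving from fret 1 to fret 14 shifts the root by 13 semitones.
E♭ up 13 semitones is E.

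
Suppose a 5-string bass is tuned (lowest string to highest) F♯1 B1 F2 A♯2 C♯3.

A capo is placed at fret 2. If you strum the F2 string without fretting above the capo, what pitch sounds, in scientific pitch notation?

The capo raises the open F2 by 2 semitones to G2; fretting 0 more gives F2 + 2 + 0 = F2 + 2 semitones = G2.

G2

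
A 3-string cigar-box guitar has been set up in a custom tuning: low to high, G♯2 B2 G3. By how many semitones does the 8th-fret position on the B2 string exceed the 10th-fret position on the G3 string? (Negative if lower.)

-10 semitones

B2 at fret 8 → G3 (MIDI 55); G3 at fret 10 → F4 (MIDI 65).
55 − 65 = -10, so the two pitches are 10 semitones apart.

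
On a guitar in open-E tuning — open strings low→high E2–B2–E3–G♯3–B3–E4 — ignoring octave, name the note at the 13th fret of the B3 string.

C

B3 is MIDI 59. Adding 13 gives 72; 72 mod 12 = 0, i.e. C.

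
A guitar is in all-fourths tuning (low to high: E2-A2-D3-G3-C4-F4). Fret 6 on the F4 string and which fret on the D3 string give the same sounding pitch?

21

F4 at fret 6 is F4 + 6 semitones = B4.
The open D3 string is 15 semitones below the open F4, so the same pitch on the D3 string lies at fret 6 + 15 = 21.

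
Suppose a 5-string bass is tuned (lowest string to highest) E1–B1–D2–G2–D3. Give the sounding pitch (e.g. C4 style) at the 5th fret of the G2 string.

C3

G2 is MIDI 43. Adding 5 gives 48, which is C3.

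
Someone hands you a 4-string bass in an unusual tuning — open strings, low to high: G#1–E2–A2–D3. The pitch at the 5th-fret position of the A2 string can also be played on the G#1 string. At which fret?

18

Fret 5 on A2 is MIDI 45 + 5 = 50 (D3). On the G#1 string (open MIDI 32), that pitch is 50 − 32 = fret 18.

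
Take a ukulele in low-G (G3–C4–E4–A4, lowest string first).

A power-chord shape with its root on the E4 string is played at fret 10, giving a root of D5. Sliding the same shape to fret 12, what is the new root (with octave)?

E5

Moving from fret 10 to fret 12 shifts the root by 2 semitones.
D5 up 2 semitones is E5.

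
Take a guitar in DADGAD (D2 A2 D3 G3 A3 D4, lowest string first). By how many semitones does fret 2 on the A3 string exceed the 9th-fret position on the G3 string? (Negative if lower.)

-5 semitones

A3 at fret 2 → B3 (MIDI 59); G3 at fret 9 → E4 (MIDI 64).
59 − 64 = -5, so the two pitches are 5 semitones apart.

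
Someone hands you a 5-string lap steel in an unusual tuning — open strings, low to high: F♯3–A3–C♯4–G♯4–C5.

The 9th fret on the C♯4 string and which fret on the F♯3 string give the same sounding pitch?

C♯4 at fret 9 is C♯4 + 9 semitones = A♯4.
The open F♯3 string is 7 semitones below the open C♯4, so the same pitch on the F♯3 string lies at fret 9 + 7 = 16.

16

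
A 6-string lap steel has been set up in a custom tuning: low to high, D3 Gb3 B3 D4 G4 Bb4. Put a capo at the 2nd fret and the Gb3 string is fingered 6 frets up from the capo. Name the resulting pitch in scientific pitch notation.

D4

The capo raises the open Gb3 by 2 semitones to Ab3; fretting 6 more gives Gb3 + 2 + 6 = Gb3 + 8 semitones = D4.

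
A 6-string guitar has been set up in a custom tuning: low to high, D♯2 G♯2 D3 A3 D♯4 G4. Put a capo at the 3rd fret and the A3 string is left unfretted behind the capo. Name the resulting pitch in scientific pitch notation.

The capo raises the open A3 by 3 semitones to C4; fretting 0 more gives A3 + 3 + 0 = A3 + 3 semitones = C4.

C4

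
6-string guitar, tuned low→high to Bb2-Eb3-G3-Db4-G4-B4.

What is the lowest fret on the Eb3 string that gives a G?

From Eb3, count semitones up the chromatic scale until reaching G: Eb–E–F–Gb–G — 4 steps.

4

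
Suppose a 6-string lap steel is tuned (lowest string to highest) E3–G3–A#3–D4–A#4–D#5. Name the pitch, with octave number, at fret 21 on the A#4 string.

The open A#4 string plus 21 semitones: A#–B–C–C#–…–F–F#–G.
The walk passes from B into C 2 times, so the octave number goes from 4 to 6.

G6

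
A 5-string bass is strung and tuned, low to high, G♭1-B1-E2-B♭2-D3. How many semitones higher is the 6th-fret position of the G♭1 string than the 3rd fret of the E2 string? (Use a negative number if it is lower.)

G♭1 at fret 6 → C2 (MIDI 36); E2 at fret 3 → G2 (MIDI 43).
36 − 43 = -7, so the two pitches are 7 semitones apart.

-7 semitones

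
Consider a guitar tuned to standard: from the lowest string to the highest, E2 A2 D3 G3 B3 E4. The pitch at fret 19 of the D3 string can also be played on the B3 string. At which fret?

Fret 19 on D3 is MIDI 50 + 19 = 69 (A4). On the B3 string (open MIDI 59), that pitch is 69 − 59 = fret 10.

10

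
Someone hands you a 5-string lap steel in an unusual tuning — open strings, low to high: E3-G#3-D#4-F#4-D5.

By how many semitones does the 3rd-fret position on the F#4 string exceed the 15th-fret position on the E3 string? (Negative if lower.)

2 semitones

F#4 at fret 3 → A4 (MIDI 69); E3 at fret 15 → G4 (MIDI 67).
69 − 67 = 2, so the two pitches are 2 semitones apart.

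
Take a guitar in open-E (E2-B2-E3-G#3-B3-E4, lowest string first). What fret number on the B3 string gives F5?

18

F5 is 18 semitones above the open B3 (B–C–C#–D–…–D#–E–F), so it sits at fret 18.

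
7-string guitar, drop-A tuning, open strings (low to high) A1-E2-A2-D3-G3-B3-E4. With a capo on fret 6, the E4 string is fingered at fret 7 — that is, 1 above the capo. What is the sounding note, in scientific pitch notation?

B4

The capo raises the open E4 by 6 semitones to A#4; fretting 1 more gives E4 + 6 + 1 = E4 + 7 semitones = B4.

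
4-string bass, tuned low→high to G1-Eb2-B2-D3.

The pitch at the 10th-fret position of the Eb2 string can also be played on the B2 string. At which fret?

2

Eb2 at fret 10 is Eb2 + 10 semitones = Db3.
The open B2 string is 8 semitones above the open Eb2, so the same pitch on the B2 string lies at fret 10 − 8 = 2.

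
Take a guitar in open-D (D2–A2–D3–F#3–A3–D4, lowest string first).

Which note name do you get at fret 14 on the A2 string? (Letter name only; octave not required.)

B

The open A2 string plus 14 semitones: A–A#–B–C–…–A–A#–B.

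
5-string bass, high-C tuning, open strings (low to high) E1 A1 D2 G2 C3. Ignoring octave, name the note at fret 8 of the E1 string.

Each fret is one semitone, so E1 + 8 = C.

C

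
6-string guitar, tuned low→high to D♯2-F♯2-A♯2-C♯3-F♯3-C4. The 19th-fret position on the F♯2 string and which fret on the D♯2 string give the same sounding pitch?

22

F♯2 at fret 19 is F♯2 + 19 semitones = C♯4.
The open D♯2 string is 3 semitones below the open F♯2, so the same pitch on the D♯2 string lies at fret 19 + 3 = 22.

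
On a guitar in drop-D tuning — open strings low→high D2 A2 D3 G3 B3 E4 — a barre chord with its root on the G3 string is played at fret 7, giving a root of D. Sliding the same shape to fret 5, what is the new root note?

Moving from fret 7 to fret 5 shifts the root by -2 semitones.
D down 2 semitones is C.

C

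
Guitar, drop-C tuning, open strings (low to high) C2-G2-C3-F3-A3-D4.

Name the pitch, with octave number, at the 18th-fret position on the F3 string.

B4

Each fret is one semitone, so F3 + 18 = B4.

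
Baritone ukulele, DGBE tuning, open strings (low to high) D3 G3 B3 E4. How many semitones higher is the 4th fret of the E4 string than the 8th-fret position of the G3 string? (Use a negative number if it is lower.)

5 semitones

E4 at fret 4 → G♯4 (MIDI 68); G3 at fret 8 → D♯4 (MIDI 63).
68 − 63 = 5, so the two pitches are 5 semitones apart.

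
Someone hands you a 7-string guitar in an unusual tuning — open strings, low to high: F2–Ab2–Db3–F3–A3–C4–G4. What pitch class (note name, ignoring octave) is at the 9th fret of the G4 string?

The open G4 string plus 9 semitones: G–Ab–A–Bb–B–C–Db–D–Eb–E.

E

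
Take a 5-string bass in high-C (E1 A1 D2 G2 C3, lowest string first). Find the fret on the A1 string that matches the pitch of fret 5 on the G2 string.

Fret 5 on G2 is MIDI 43 + 5 = 48 (C3). On the A1 string (open MIDI 33), that pitch is 48 − 33 = fret 15.

15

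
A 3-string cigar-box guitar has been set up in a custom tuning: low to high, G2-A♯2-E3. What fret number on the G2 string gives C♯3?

C♯3 is 6 semitones above the open G2 (G–G#–A–A#–B–C–C#), so it sits at fret 6.

6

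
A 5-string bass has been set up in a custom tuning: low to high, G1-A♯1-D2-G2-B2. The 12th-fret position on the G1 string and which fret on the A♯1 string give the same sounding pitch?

9

Fret 12 on G1 is MIDI 31 + 12 = 43 (G2). On the A♯1 string (open MIDI 34), that pitch is 43 − 34 = fret 9.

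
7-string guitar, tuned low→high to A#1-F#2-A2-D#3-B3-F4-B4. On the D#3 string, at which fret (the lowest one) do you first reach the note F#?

3

From D#3, count semitones up the chromatic scale until reaching F#: D#–E–F–F# — 3 steps.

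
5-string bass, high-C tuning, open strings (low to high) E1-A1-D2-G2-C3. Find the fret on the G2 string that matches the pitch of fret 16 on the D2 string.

11

D2 at fret 16 is D2 + 16 semitones = F#3.
The open G2 string is 5 semitones above the open D2, so the same pitch on the G2 string lies at fret 16 − 5 = 11.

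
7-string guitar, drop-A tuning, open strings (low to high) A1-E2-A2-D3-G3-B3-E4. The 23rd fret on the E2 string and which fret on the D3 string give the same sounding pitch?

Fret 23 on E2 is MIDI 40 + 23 = 63 (D#4). On the D3 string (open MIDI 50), that pitch is 63 − 50 = fret 13.

13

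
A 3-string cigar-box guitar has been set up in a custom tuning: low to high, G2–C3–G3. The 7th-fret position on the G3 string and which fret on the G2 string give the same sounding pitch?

G3 at fret 7 is G3 + 7 semitones = D4.
The open G2 string is 12 semitones below the open G3, so the same pitch on the G2 string lies at fret 7 + 12 = 19.

19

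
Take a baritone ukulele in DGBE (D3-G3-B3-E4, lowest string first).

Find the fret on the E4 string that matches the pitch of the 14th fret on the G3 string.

G3 at fret 14 is G3 + 14 semitones = A4.
The open E4 string is 9 semitones above the open G3, so the same pitch on the E4 string lies at fret 14 − 9 = 5.

5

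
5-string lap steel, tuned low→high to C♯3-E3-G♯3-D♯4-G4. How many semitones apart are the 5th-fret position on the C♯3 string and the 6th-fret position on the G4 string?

C♯3 at fret 5 → F♯3 (MIDI 54); G4 at fret 6 → C♯5 (MIDI 73).
54 − 73 = -19, so the two pitches are 19 semitones apart, with C♯5 the higher.

19 semitones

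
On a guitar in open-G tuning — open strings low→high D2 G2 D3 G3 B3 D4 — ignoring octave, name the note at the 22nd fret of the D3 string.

The open D3 string plus 22 semitones: D–D#–E–F–…–A#–B–C.

C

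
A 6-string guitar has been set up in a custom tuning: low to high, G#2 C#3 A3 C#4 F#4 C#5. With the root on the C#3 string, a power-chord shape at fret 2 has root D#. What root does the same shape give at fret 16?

F

Moving from fret 2 to fret 16 shifts the root by 14 semitones.
D# up 14 semitones is F.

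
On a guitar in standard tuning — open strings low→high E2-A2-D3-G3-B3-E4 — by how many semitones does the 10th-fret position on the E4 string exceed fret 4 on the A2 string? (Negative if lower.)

E4 at fret 10 → D5 (MIDI 74); A2 at fret 4 → C♯3 (MIDI 49).
74 − 49 = 25, so the two pitches are 25 semitones apart.

25 semitones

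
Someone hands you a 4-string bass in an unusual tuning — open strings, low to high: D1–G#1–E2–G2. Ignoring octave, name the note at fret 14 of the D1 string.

Each fret is one semitone, so D1 + 14 = E.

E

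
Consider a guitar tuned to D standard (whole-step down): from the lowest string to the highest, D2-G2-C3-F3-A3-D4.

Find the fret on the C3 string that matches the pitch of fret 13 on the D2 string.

3

D2 at fret 13 is D2 + 13 semitones = D#3.
The open C3 string is 10 semitones above the open D2, so the same pitch on the C3 string lies at fret 13 − 10 = 3.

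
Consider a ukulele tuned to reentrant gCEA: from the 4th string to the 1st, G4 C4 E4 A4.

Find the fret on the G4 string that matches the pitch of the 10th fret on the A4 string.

Fret 10 on A4 is MIDI 69 + 10 = 79 (G5). On the G4 string (open MIDI 67), that pitch is 79 − 67 = fret 12.

12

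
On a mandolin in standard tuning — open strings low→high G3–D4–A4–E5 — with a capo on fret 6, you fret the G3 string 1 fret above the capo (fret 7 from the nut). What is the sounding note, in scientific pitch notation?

D4

The capo raises the open G3 by 6 semitones to C♯4; fretting 1 more gives G3 + 6 + 1 = G3 + 7 semitones = D4.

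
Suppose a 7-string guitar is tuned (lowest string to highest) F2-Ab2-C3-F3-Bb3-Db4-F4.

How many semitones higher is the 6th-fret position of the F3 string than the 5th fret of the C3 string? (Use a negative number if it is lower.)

6 semitones

F3 at fret 6 → B3 (MIDI 59); C3 at fret 5 → F3 (MIDI 53).
59 − 53 = 6, so the two pitches are 6 semitones apart.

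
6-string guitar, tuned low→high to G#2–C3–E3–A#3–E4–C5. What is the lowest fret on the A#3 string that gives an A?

11

From A#3, count semitones up the chromatic scale until reaching A: A#–B–C–C#–…–G–G#–A — 11 steps.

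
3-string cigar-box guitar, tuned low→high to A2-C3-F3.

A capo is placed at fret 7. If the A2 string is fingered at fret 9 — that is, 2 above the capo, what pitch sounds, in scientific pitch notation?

The capo raises the open A2 by 7 semitones to E3; fretting 2 more gives A2 + 7 + 2 = A2 + 9 semitones = F♯3.
(Also written G♭.)

F♯3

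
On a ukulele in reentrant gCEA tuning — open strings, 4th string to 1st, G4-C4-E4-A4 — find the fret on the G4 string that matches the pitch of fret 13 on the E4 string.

10

Fret 13 on E4 is MIDI 64 + 13 = 77 (F5). On the G4 string (open MIDI 67), that pitch is 77 − 67 = fret 10.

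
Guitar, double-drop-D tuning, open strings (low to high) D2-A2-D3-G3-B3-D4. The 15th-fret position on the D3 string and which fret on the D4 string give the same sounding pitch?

Fret 15 on D3 is MIDI 50 + 15 = 65 (F4). On the D4 string (open MIDI 62), that pitch is 65 − 62 = fret 3.

3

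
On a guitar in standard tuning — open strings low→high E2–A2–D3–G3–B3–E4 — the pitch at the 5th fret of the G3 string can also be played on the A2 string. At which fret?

15

Fret 5 on G3 is MIDI 55 + 5 = 60 (C4). On the A2 string (open MIDI 45), that pitch is 60 − 45 = fret 15.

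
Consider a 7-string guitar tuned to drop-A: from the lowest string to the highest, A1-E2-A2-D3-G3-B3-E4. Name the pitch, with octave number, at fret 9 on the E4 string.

The open E4 string plus 9 semitones: E–F–F#–G–G#–A–A#–B–C–C#.
The walk passes from B into C once, so the octave number goes from 4 to 5.

C♯5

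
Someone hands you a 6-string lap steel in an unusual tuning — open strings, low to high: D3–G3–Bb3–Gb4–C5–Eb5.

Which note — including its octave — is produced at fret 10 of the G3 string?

G3 is MIDI 55. Adding 10 gives 65, which is F4.

F4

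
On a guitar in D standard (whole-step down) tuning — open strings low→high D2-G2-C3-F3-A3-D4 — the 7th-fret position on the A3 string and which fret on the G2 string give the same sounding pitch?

Fret 7 on A3 is MIDI 57 + 7 = 64 (E4). On the G2 string (open MIDI 43), that pitch is 64 − 43 = fret 21.

21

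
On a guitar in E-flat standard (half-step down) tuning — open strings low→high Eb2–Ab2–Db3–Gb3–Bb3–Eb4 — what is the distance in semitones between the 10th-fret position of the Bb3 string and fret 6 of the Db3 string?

Bb3 at fret 10 → Ab4 (MIDI 68); Db3 at fret 6 → G3 (MIDI 55).
68 − 55 = 13, so the two pitches are 13 semitones apart, with Ab4 the higher.

13 semitones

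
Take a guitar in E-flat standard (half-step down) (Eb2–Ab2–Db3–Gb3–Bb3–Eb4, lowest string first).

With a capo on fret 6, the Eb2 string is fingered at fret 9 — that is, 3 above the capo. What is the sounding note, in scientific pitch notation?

C3

The capo raises the open Eb2 by 6 semitones to A2; fretting 3 more gives Eb2 + 6 + 3 = Eb2 + 9 semitones = C3.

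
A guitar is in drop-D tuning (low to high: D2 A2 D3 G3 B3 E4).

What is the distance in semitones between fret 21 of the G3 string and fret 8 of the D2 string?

G3 at fret 21 → E5 (MIDI 76); D2 at fret 8 → A♯2 (MIDI 46).
76 − 46 = 30, so the two pitches are 30 semitones apart, with E5 the higher.

30 semitones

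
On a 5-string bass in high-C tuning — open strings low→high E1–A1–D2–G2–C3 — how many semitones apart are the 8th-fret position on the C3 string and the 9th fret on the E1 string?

19 semitones

C3 at fret 8 → G#3 (MIDI 56); E1 at fret 9 → C#2 (MIDI 37).
56 − 37 = 19, so the two pitches are 19 semitones apart, with G#3 the higher.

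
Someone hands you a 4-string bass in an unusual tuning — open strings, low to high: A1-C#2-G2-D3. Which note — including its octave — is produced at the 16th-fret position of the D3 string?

D3 is MIDI 50. Adding 16 gives 66, which is F#4.
(Equivalently spelled Gb4.)

F#4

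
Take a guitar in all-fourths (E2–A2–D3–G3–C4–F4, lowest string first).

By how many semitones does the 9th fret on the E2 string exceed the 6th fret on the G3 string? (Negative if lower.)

E2 at fret 9 → C#3 (MIDI 49); G3 at fret 6 → C#4 (MIDI 61).
49 − 61 = -12, so the two pitches are 12 semitones apart.

-12 semitones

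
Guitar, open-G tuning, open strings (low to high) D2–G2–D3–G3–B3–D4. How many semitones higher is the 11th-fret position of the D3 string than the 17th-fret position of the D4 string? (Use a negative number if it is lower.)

D3 at fret 11 → C#4 (MIDI 61); D4 at fret 17 → G5 (MIDI 79).
61 − 79 = -18, so the two pitches are 18 semitones apart.

-18 semitones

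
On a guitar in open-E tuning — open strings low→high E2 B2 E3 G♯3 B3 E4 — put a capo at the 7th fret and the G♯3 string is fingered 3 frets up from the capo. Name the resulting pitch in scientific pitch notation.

F♯4

The capo raises the open G♯3 by 7 semitones to D♯4; fretting 3 more gives G♯3 + 7 + 3 = G♯3 + 10 semitones = F♯4.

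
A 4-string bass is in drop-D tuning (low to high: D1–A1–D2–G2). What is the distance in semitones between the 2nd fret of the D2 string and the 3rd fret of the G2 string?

6 semitones

D2 at fret 2 → E2 (MIDI 40); G2 at fret 3 → A#2 (MIDI 46).
40 − 46 = -6, so the two pitches are 6 semitones apart, with A#2 the higher.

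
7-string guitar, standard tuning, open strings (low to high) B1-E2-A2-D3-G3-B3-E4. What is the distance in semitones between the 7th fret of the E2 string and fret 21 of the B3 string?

33 semitones

E2 at fret 7 → B2 (MIDI 47); B3 at fret 21 → G#5 (MIDI 80).
47 − 80 = -33, so the two pitches are 33 semitones apart, with G#5 the higher.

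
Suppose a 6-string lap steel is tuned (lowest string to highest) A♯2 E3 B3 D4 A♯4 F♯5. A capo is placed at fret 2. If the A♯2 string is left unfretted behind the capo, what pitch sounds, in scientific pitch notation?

C3

The capo raises the open A♯2 by 2 semitones to C3; fretting 0 more gives A♯2 + 2 + 0 = A♯2 + 2 semitones = C3.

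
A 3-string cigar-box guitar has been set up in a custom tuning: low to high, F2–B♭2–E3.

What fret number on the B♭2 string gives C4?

C4 is 14 semitones above the open B♭2 (Bb–B–C–Db–…–Bb–B–C), so it sits at fret 14.

14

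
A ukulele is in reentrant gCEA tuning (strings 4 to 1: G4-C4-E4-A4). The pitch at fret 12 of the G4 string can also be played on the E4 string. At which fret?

Fret 12 on G4 is MIDI 67 + 12 = 79 (G5). On the E4 string (open MIDI 64), that pitch is 79 − 64 = fret 15.

15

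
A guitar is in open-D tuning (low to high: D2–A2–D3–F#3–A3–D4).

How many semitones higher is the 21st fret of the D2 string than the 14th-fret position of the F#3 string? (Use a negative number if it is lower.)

-9 semitones

D2 at fret 21 → B3 (MIDI 59); F#3 at fret 14 → G#4 (MIDI 68).
59 − 68 = -9, so the two pitches are 9 semitones apart.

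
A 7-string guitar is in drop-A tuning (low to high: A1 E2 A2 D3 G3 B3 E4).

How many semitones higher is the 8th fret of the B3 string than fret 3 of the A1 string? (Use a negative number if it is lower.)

B3 at fret 8 → G4 (MIDI 67); A1 at fret 3 → C2 (MIDI 36).
67 − 36 = 31, so the two pitches are 31 semitones apart.

31 semitones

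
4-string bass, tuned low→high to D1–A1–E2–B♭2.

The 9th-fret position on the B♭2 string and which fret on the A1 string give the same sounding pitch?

22

B♭2 at fret 9 is B♭2 + 9 semitones = G3.
The open A1 string is 13 semitones below the open B♭2, so the same pitch on the A1 string lies at fret 9 + 13 = 22.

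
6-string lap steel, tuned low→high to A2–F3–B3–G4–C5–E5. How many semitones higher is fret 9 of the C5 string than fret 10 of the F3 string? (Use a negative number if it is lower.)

C5 at fret 9 → A5 (MIDI 81); F3 at fret 10 → D♯4 (MIDI 63).
81 − 63 = 18, so the two pitches are 18 semitones apart.

18 semitones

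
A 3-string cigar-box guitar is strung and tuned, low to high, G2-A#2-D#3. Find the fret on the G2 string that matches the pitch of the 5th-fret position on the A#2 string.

8

A#2 at fret 5 is A#2 + 5 semitones = D#3.
The open G2 string is 3 semitones below the open A#2, so the same pitch on the G2 string lies at fret 5 + 3 = 8.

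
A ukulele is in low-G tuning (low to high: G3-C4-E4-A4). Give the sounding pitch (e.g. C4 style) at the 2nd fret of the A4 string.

Each fret is one semitone, so A4 + 2 = B4.

B4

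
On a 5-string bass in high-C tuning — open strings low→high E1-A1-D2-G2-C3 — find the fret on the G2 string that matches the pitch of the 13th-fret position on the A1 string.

3

Fret 13 on A1 is MIDI 33 + 13 = 46 (A♯2). On the G2 string (open MIDI 43), that pitch is 46 − 43 = fret 3.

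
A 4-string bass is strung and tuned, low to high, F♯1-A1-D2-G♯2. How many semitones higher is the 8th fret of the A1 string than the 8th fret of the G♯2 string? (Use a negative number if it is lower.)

A1 at fret 8 → F2 (MIDI 41); G♯2 at fret 8 → E3 (MIDI 52).
41 − 52 = -11, so the two pitches are 11 semitones apart.

-11 semitones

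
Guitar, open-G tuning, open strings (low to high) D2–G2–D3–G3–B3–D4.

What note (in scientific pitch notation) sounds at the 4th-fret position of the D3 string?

D3 is MIDI 50. Adding 4 gives 54, which is F♯3.
(Equivalently spelled G♭3.)

F♯3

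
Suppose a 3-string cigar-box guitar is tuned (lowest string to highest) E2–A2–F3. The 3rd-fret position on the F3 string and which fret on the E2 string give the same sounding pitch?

Fret 3 on F3 is MIDI 53 + 3 = 56 (A♭3). On the E2 string (open MIDI 40), that pitch is 56 − 40 = fret 16.

16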